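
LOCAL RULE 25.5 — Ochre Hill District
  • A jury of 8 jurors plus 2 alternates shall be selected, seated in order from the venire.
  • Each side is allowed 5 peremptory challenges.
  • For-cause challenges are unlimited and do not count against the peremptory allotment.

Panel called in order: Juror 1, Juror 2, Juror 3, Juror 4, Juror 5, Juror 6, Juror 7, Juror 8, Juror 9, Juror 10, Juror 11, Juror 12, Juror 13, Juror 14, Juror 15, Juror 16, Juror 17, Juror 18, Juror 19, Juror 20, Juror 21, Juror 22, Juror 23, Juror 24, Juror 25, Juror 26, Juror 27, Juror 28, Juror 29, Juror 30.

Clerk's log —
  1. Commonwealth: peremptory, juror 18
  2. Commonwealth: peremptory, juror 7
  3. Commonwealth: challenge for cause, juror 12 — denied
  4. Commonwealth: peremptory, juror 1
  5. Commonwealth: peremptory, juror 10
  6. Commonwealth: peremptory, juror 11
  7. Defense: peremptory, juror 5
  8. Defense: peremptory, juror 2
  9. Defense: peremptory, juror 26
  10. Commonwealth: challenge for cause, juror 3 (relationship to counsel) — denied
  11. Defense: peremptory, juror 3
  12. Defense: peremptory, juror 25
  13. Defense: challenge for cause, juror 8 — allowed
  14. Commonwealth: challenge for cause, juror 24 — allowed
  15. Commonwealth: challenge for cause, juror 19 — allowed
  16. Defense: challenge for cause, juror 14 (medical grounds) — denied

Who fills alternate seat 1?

17

Removed: #1, #2, #3, #5, #7, #8, #10, #11, #18, #19, #24, #25, #26. (#12, #14 stay — for-cause denied.)
Seating in order: seats 1–8 → #4, #6, #9, #12, #13, #14, #15, #16; alternates → #17, #20.
So alternate 1 is #17.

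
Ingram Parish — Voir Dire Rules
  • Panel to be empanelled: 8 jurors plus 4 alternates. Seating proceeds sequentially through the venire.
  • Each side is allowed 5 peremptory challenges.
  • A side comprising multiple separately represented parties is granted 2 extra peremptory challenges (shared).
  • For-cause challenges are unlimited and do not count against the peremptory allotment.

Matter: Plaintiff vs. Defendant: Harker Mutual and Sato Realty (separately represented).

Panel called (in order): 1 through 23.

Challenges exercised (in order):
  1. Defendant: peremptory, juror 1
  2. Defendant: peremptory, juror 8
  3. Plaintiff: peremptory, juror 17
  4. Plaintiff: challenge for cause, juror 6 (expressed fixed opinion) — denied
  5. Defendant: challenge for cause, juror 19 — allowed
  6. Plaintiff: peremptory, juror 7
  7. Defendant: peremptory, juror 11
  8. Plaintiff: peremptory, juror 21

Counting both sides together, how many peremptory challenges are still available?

6

Plaintiff allotment: 5. Defendant allotment: 5 base + 2 multi-party = 7.
Plaintiff peremptories used: #17, #7, #21 — 3 (the for-cause on #6 doesn't count).
Defendant peremptories used: #1, #8, #11 — 3 (the for-cause on #19 doesn't count).
Remaining: (5 − 3) + (7 − 3) = 6.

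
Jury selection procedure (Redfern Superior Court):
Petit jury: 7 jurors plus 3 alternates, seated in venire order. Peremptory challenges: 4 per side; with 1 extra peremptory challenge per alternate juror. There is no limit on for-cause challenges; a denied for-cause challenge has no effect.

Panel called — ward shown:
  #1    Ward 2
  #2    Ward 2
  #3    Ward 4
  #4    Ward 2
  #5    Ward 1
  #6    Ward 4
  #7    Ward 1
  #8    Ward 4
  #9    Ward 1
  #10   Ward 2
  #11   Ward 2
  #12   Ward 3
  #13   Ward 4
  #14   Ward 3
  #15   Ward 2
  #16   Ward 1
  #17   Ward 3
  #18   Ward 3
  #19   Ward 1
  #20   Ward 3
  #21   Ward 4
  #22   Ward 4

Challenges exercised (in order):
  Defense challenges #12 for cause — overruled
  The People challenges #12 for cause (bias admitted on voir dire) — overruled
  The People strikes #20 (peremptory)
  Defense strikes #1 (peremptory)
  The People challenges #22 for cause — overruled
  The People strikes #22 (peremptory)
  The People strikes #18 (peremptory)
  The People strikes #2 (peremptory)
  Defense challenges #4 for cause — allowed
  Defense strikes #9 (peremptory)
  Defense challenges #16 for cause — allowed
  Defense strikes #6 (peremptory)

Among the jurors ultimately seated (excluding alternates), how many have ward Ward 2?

Removed: #1, #2, #4, #6, #9, #16, #18, #20, #22.
Seated jurors 1–7: #3, #5, #7, #8, #10, #11, #12 (alternates #13, #14, #15 not counted).
Of those, in Ward 2: #10, #11 → 2.

2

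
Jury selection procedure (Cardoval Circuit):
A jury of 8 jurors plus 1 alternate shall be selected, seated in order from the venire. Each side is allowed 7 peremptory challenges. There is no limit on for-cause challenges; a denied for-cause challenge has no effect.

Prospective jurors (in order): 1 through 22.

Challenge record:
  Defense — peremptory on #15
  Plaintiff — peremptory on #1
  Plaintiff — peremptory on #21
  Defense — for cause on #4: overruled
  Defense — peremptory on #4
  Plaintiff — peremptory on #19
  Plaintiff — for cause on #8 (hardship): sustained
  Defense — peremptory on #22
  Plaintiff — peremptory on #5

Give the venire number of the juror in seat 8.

12

Removed: #1, #4, #5, #8, #15, #19, #21, #22.
Seating in order: seats 1–8 → #2, #3, #6, #7, #9, #10, #11, #12; alternates → #13.
So seat 8 is #12.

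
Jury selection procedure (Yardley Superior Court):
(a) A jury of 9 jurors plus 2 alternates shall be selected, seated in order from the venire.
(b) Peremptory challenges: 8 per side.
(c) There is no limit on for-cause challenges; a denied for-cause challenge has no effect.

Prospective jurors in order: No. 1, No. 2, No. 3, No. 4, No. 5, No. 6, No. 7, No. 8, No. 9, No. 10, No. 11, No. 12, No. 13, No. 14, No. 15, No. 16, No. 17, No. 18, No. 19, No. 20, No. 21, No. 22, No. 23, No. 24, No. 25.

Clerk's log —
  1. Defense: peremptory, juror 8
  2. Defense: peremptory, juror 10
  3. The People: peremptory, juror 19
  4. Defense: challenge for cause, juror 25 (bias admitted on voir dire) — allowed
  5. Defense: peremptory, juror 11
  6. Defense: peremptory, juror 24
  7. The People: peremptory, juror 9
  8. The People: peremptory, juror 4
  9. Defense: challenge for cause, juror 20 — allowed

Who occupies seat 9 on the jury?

Removed: #4, #8, #9, #10, #11, #19, #20, #24, #25.
Filling seats in venire order through position 9: #1, #2, #3, #5, #6, #7, #12, #13, #14.
So seat 9 is #14.

14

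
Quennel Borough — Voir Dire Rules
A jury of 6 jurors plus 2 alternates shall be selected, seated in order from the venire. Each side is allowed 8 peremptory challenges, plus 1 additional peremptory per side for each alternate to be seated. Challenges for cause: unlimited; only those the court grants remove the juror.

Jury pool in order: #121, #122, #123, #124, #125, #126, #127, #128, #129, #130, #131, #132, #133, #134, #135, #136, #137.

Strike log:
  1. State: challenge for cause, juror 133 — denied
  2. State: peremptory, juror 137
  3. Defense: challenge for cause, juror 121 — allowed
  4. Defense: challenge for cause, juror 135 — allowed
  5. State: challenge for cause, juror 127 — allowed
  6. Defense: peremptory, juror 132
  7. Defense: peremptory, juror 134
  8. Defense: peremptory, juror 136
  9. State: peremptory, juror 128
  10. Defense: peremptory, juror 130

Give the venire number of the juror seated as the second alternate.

133

Removed: #121, #127, #128, #130, #132, #134, #135, #136, #137. (#133 stays — for-cause denied.)
Seating in order: seats 1–6 → #122, #123, #124, #125, #126, #129; alternates → #131, #133.
So alternate 2 is #133.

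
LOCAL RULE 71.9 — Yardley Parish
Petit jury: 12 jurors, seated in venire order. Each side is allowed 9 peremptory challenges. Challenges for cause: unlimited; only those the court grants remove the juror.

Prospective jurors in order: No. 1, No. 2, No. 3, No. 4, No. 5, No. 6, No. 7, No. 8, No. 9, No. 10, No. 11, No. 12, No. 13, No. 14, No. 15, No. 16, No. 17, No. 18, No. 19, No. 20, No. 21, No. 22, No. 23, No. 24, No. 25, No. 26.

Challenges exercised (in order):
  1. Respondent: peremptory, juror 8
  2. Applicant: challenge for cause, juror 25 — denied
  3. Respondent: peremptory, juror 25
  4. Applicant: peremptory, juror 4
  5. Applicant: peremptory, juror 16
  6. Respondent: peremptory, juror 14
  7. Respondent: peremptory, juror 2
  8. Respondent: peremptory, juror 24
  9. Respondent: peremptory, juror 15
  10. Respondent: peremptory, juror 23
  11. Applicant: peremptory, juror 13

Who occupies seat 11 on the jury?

Removed: #2, #4, #8, #13, #14, #15, #16, #23, #24, #25.
Seating in order: seats 1–12 → #1, #3, #5, #6, #7, #9, #10, #11, #12, #17, #18, #19.
So seat 11 is #18.

18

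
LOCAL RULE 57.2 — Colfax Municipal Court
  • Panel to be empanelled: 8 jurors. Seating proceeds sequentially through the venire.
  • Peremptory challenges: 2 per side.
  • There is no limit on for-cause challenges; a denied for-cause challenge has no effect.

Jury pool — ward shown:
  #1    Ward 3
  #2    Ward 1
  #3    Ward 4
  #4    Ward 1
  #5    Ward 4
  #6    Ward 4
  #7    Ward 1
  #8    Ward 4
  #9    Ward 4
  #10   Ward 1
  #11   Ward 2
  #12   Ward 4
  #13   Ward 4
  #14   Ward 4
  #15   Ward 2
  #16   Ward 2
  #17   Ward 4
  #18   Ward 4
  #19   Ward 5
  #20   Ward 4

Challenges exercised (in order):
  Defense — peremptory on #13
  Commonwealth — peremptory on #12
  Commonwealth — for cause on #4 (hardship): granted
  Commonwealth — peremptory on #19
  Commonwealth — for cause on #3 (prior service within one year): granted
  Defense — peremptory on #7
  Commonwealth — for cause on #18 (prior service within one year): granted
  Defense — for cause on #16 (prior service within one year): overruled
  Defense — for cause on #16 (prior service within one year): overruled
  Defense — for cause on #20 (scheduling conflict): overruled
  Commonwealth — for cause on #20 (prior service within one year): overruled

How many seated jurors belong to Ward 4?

Removed: #3, #4, #7, #12, #13, #18, #19.
Seated jurors 1–8: #1, #2, #5, #6, #8, #9, #10, #11.
Of those, in Ward 4: #5, #6, #8, #9 → 4.

4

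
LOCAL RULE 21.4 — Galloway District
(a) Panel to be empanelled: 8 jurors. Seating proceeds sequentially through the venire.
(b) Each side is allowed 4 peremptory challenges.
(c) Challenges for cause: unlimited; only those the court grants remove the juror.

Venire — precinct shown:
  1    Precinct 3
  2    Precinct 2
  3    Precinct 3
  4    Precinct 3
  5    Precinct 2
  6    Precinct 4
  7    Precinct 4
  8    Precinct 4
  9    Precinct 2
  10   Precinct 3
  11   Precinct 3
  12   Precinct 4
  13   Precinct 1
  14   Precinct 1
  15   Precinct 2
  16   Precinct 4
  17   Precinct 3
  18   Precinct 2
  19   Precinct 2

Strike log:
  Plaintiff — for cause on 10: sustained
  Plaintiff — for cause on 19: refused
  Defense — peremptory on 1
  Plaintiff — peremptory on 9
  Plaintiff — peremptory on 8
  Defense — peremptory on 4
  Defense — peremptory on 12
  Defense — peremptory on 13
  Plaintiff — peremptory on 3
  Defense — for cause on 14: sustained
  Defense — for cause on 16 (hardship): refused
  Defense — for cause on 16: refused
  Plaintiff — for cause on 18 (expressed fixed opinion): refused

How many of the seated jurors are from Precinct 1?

0

Removed: #1, #3, #4, #8, #9, #10, #12, #13, #14.
Seated jurors 1–8: #2, #5, #6, #7, #11, #15, #16, #17.
None of those are in Precinct 1 → 0.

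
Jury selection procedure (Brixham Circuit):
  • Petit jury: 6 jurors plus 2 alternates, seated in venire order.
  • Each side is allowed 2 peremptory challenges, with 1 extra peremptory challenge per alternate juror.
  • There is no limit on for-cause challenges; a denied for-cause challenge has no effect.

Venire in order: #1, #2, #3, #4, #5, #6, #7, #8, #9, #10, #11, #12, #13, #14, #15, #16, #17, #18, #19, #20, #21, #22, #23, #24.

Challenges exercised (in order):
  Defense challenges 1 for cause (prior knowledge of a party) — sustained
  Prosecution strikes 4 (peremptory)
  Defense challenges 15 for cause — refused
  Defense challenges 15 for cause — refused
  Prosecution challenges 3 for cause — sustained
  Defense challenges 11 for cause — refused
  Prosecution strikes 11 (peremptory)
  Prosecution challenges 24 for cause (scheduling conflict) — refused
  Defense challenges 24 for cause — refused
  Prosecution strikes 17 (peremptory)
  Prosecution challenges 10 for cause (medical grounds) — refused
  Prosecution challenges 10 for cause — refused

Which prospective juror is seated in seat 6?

9

Removed: #1, #3, #4, #11, #17. (#10, #15, #24 stay — for-cause denied.)
Seating in order: seats 1–6 → #2, #5, #6, #7, #8, #9; alternates → #10, #12.
So seat 6 is #9.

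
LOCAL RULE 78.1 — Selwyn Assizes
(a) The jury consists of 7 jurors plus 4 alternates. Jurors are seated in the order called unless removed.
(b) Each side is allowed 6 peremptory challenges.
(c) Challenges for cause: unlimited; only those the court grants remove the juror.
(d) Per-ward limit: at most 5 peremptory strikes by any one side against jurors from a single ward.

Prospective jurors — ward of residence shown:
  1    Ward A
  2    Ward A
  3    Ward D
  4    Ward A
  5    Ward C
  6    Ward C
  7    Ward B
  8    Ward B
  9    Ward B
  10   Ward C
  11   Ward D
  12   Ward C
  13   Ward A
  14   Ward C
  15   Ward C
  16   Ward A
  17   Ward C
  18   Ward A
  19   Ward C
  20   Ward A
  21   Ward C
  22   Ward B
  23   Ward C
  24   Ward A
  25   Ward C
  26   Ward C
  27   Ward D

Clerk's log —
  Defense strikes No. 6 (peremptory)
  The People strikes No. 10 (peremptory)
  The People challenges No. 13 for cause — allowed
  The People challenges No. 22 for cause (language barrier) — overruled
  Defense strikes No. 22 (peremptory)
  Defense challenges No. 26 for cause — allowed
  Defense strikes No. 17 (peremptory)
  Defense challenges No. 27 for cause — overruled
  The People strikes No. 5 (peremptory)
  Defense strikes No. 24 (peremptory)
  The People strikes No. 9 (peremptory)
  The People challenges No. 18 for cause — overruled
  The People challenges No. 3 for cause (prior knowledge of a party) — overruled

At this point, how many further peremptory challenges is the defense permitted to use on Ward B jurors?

2

Defense peremptories so far: #6, #22, #17, #24 — 4 of 6 used, 2 left overall.
Against Ward B: #22 — 1 used; per-ward cap 5 leaves 4.
Binding limit: min(2, 4) = 2.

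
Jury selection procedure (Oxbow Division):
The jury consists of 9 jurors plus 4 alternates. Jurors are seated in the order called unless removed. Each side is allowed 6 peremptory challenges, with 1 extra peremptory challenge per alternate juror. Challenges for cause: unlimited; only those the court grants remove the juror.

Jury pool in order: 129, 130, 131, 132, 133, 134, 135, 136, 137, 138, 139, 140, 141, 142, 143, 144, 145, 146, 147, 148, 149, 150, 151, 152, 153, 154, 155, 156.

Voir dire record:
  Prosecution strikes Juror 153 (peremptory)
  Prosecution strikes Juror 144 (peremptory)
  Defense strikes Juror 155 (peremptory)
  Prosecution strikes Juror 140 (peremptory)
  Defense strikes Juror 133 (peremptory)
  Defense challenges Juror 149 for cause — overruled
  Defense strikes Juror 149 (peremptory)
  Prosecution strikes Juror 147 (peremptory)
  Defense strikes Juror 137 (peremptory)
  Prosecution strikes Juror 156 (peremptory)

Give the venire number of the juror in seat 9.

Removed: #133, #137, #140, #144, #147, #149, #153, #155, #156.
Seating in order: seats 1–9 → #129, #130, #131, #132, #134, #135, #136, #138, #139; alternates → #141, #142, #143, #145.
So seat 9 is #139.

139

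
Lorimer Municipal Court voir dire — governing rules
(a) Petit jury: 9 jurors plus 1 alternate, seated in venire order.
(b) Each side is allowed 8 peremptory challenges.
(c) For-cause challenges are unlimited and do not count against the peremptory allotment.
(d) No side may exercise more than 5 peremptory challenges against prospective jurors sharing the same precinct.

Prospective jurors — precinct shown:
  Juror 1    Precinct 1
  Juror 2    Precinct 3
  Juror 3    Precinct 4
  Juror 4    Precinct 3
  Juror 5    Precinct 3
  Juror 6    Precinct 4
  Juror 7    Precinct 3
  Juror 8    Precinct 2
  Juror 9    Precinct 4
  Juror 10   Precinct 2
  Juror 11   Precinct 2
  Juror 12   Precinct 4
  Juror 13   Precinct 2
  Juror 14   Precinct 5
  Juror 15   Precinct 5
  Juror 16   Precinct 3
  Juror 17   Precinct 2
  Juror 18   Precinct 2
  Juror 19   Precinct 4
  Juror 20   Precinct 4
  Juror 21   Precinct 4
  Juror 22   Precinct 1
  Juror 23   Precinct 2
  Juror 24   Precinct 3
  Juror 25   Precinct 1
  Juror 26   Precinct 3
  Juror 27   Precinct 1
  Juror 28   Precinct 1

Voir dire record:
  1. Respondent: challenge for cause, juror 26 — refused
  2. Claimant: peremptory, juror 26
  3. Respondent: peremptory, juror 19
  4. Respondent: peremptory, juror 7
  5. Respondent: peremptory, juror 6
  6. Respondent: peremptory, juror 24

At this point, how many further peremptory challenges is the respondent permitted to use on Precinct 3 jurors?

3

Respondent peremptories so far: #19, #7, #6, #24 — 4 of 8 used, 4 left overall.
Against Precinct 3: #7, #24 — 2 used; per-precinct cap 5 leaves 3.
Binding limit: min(4, 3) = 3.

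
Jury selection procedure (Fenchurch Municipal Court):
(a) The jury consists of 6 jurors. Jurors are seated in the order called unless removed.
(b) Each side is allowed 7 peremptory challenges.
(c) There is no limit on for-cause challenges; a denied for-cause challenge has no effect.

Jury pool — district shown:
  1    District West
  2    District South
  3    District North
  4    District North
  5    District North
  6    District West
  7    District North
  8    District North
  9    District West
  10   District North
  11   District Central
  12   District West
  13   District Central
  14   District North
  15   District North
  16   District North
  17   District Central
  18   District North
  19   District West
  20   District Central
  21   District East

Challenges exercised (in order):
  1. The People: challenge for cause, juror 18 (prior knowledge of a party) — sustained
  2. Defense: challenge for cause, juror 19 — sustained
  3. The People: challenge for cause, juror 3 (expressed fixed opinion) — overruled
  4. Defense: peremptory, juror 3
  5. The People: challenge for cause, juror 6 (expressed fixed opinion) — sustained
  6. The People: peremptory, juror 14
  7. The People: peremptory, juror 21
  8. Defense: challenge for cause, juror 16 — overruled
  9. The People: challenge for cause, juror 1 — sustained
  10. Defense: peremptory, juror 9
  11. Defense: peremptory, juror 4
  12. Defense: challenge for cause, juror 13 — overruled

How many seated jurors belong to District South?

Removed: #1, #3, #4, #6, #9, #14, #18, #19, #21.
Seated jurors 1–6: #2, #5, #7, #8, #10, #11.
Of those, in District South: #2 → 1.

1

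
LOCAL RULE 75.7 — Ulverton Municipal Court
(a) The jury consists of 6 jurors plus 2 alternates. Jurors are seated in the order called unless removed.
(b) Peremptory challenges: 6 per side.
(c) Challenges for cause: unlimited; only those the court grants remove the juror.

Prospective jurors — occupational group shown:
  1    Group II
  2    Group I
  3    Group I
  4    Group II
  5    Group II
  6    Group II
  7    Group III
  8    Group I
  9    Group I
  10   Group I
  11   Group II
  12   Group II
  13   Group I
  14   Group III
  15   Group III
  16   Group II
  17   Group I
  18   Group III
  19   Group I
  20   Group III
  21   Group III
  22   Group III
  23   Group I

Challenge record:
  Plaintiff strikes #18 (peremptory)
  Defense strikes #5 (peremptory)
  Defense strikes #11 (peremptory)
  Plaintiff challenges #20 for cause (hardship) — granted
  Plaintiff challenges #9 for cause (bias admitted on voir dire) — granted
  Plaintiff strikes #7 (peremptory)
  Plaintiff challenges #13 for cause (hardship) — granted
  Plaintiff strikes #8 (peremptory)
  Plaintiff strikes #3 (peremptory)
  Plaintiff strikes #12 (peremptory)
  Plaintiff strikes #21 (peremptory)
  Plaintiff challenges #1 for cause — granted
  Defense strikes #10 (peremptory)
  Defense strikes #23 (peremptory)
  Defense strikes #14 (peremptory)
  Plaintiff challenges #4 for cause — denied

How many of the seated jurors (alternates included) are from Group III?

2

Removed: #1, #3, #5, #7, #8, #9, #10, #11, #12, #13, #14, #18, #20, #21, #23.
Seated (8 incl. alternates): #2, #4, #6, #15, #16, #17, #19, #22.
Of those, in Group III: #15, #22 → 2.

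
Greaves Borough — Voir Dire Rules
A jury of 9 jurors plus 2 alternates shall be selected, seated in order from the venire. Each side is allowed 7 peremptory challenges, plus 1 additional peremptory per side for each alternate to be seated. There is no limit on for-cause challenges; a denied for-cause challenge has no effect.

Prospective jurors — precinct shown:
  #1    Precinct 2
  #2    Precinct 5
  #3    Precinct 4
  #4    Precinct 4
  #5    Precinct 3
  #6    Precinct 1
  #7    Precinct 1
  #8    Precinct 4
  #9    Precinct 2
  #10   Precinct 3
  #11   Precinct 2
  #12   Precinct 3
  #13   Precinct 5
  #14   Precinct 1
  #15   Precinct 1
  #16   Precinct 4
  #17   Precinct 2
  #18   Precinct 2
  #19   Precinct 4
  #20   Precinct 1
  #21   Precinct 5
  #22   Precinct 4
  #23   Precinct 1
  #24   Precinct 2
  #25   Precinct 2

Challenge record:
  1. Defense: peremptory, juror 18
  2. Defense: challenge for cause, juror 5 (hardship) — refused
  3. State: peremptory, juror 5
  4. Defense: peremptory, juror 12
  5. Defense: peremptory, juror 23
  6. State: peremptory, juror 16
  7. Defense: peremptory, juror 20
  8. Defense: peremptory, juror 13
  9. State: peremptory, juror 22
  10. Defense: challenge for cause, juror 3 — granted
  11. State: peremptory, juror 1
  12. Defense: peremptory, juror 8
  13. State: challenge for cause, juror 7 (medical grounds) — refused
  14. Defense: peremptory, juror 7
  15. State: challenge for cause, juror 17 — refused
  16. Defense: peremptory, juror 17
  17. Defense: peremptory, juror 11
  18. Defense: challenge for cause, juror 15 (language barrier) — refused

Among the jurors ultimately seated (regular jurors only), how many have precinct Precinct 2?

1

Removed: #1, #3, #5, #7, #8, #11, #12, #13, #16, #17, #18, #20, #22, #23.
Seated jurors 1–9: #2, #4, #6, #9, #10, #14, #15, #19, #21 (alternates #24, #25 not counted).
Of those, in Precinct 2: #9 → 1.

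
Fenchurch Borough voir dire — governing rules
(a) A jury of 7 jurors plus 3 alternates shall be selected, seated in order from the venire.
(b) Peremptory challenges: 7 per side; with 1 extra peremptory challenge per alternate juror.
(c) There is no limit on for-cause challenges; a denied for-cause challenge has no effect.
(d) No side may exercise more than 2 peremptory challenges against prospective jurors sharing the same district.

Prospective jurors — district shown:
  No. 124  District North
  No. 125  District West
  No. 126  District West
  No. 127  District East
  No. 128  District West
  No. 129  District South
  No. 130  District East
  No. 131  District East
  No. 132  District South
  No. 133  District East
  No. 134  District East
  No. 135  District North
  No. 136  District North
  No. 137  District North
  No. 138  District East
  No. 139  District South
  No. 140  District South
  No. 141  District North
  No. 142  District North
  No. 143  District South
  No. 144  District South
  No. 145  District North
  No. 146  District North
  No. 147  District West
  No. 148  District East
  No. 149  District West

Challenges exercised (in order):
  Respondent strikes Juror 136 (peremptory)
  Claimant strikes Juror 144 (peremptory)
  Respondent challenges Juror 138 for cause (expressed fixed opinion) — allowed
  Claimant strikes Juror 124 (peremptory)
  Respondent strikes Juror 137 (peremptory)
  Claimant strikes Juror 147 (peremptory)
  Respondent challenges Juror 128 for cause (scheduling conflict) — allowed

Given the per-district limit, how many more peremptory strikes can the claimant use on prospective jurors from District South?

Claimant peremptories so far: #144, #124, #147 — 3 of 10 used, 7 left overall.
Against District South: #144 — 1 used; per-district cap 2 leaves 1.
Binding limit: min(7, 1) = 1.

1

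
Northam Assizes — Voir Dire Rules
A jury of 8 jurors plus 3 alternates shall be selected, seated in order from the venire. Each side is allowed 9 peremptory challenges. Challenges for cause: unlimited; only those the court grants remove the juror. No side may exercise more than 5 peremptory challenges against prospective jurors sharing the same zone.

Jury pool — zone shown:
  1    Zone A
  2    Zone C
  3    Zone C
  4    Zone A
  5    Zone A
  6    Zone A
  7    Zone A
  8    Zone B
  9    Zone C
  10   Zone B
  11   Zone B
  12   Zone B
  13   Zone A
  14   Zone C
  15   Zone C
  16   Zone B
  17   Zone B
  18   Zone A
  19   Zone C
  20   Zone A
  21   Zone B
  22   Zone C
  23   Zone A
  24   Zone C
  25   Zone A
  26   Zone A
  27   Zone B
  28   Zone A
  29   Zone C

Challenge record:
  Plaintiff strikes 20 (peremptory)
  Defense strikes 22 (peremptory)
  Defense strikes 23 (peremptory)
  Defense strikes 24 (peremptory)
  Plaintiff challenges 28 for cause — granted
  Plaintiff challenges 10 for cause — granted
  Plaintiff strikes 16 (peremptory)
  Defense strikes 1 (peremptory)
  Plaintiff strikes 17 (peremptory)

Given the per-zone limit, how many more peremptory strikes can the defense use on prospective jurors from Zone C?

Defense peremptories so far: #22, #23, #24, #1 — 4 of 9 used, 5 left overall.
Against Zone C: #22, #24 — 2 used; per-zone cap 5 leaves 3.
Binding limit: min(5, 3) = 3.

3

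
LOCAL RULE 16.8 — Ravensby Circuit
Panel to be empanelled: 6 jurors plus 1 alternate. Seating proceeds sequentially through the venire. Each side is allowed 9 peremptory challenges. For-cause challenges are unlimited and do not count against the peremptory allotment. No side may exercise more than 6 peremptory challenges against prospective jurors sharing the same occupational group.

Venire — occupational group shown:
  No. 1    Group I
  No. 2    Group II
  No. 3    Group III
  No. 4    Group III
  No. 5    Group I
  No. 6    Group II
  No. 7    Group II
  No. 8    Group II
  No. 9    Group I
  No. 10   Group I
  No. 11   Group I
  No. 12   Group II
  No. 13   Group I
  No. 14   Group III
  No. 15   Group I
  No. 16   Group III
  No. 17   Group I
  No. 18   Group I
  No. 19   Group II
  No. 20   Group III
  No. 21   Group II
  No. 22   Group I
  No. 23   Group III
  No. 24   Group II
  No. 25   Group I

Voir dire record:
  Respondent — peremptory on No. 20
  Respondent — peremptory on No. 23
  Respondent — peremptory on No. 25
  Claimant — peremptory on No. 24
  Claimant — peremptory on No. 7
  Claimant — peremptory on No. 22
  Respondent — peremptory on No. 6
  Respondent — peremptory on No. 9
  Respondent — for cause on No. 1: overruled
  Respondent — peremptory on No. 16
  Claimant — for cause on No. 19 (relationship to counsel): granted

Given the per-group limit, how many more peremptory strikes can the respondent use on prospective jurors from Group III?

Respondent peremptories so far: #20, #23, #25, #6, #9, #16 — 6 of 9 used, 3 left overall.
Against Group III: #20, #23, #16 — 3 used; per-group cap 6 leaves 3.
Binding limit: min(3, 3) = 3.

3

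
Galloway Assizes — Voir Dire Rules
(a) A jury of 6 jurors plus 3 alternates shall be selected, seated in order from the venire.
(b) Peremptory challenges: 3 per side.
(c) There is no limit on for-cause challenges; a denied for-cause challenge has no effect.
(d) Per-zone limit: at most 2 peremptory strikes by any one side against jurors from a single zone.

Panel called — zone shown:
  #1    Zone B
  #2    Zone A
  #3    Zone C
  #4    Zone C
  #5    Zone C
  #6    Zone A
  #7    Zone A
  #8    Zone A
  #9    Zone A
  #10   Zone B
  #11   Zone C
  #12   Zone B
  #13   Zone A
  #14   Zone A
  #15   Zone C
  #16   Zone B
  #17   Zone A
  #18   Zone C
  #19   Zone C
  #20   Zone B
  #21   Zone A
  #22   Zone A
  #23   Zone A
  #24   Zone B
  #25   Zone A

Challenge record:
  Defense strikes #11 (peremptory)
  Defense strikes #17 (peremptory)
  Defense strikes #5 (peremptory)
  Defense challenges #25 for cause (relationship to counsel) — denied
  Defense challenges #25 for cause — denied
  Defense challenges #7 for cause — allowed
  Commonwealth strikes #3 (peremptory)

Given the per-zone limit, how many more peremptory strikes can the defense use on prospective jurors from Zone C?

Defense peremptories so far: #11, #17, #5 — 3 of 3 used, 0 left overall.
Against Zone C: #11, #5 — 2 used; per-zone cap 2 leaves 0.
Binding limit: min(0, 0) = 0.

0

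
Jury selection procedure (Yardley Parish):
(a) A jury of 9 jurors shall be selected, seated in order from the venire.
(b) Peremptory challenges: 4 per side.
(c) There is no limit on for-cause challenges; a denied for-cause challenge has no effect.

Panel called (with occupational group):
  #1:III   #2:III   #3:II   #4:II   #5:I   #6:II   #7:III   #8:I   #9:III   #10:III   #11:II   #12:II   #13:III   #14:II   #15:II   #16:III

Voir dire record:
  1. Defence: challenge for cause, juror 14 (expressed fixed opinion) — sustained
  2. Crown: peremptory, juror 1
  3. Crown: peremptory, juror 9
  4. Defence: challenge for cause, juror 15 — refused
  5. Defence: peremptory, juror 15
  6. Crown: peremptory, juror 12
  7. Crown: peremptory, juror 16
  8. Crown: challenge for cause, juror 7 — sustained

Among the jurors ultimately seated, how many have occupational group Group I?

2

Removed: #1, #7, #9, #12, #14, #15, #16.
Seated jurors 1–9: #2, #3, #4, #5, #6, #8, #10, #11, #13.
Of those, in Group I: #5, #8 → 2.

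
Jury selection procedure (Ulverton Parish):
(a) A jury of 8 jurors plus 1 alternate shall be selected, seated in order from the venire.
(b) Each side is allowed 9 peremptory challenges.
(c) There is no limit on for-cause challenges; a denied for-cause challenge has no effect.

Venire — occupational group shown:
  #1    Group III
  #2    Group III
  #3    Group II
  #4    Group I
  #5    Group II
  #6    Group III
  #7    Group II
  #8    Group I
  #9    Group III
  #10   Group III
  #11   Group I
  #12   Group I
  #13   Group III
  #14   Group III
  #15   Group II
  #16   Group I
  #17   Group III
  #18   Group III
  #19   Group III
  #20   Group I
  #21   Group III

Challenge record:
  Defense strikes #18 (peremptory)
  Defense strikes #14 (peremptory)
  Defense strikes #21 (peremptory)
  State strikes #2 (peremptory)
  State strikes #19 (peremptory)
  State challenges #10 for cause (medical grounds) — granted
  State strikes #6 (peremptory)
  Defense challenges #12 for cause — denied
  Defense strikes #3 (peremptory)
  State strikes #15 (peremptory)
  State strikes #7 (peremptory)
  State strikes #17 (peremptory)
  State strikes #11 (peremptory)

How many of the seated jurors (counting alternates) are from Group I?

5

Removed: #2, #3, #6, #7, #10, #11, #14, #15, #17, #18, #19, #21.
Seated (9 incl. alternates): #1, #4, #5, #8, #9, #12, #13, #16, #20.
Of those, in Group I: #4, #8, #12, #16, #20 → 5.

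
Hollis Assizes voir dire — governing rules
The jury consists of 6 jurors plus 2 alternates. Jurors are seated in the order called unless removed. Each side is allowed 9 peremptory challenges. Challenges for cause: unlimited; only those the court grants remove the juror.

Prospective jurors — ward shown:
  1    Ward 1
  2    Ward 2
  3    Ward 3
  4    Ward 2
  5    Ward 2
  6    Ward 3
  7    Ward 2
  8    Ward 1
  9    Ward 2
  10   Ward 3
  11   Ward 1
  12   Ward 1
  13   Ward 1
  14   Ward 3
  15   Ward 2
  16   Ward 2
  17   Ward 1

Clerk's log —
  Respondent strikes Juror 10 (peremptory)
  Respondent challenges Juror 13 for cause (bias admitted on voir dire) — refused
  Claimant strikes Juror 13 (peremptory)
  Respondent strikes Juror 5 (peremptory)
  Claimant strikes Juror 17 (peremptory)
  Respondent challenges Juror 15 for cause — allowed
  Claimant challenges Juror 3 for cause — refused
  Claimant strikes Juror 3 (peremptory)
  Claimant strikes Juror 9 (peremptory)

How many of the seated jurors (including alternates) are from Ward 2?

Removed: #3, #5, #9, #10, #13, #15, #17.
Seated (8 incl. alternates): #1, #2, #4, #6, #7, #8, #11, #12.
Of those, in Ward 2: #2, #4, #7 → 3.

3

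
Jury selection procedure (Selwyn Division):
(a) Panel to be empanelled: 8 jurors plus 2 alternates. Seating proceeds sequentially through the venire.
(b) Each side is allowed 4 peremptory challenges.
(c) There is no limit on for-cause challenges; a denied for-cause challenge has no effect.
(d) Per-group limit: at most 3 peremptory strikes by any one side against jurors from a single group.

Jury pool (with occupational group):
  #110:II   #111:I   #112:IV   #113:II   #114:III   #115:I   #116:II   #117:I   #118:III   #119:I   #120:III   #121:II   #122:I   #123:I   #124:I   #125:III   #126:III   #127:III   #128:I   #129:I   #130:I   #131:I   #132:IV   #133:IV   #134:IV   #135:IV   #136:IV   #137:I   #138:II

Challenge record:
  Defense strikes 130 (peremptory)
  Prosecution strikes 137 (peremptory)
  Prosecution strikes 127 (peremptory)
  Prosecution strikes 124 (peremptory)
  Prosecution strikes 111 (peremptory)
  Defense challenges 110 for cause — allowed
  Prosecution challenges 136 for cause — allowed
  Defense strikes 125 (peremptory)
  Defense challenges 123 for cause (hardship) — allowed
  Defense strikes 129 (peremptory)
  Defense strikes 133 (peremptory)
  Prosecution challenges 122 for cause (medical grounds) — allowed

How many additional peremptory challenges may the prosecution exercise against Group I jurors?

0

Prosecution peremptories so far: #137, #127, #124, #111 — 4 of 4 used, 0 left overall.
Against Group I: #137, #124, #111 — 3 used; per-group cap 3 leaves 0.
Binding limit: min(0, 0) = 0.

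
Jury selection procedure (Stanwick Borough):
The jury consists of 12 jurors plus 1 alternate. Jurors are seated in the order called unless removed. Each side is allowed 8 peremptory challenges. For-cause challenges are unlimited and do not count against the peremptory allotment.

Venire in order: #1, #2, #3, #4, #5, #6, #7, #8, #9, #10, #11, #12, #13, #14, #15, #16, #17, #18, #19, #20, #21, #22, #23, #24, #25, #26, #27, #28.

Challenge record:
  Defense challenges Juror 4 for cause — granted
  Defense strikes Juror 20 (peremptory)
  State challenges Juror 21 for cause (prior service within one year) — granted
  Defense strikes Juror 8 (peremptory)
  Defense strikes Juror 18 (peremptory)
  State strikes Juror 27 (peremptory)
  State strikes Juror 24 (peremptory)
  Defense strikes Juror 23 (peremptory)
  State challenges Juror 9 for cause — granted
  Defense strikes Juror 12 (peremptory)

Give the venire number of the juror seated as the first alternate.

Removed: #4, #8, #9, #12, #18, #20, #21, #23, #24, #27.
Seating in order: seats 1–12 → #1, #2, #3, #5, #6, #7, #10, #11, #13, #14, #15, #16; alternates → #17.
So alternate 1 is #17.

17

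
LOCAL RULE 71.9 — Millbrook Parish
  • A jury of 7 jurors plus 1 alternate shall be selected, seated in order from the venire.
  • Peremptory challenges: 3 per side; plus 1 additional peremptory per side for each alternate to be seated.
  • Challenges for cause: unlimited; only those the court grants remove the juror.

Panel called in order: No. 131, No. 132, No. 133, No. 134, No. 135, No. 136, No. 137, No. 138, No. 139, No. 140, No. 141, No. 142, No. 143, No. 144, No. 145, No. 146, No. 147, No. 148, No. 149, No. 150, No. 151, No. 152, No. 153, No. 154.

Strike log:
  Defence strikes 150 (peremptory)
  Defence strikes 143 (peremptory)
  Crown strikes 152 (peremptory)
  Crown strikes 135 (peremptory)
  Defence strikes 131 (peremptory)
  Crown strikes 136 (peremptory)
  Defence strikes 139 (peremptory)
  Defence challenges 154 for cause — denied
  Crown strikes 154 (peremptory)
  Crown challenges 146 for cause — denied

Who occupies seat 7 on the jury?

Removed: #131, #135, #136, #139, #143, #150, #152, #154. (#146 stays — for-cause denied.)
Seating in order: seats 1–7 → #132, #133, #134, #137, #138, #140, #141; alternates → #142.
So seat 7 is #141.

141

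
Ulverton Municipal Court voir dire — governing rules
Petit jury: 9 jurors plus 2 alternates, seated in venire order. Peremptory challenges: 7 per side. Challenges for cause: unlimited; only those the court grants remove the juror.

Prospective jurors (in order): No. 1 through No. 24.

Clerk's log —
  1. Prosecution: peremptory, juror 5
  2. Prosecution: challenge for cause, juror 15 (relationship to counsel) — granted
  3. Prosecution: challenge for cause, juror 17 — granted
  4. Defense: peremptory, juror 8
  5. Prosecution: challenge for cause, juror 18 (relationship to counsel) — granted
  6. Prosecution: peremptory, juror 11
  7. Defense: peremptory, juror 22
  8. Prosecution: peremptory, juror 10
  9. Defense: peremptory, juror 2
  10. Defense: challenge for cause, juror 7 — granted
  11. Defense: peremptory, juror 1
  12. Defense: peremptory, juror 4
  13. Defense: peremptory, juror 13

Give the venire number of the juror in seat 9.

21

Removed: #1, #2, #4, #5, #7, #8, #10, #11, #13, #15, #17, #18, #22.
Filling seats in venire order through position 9: #3, #6, #9, #12, #14, #16, #19, #20, #21.
So seat 9 is #21.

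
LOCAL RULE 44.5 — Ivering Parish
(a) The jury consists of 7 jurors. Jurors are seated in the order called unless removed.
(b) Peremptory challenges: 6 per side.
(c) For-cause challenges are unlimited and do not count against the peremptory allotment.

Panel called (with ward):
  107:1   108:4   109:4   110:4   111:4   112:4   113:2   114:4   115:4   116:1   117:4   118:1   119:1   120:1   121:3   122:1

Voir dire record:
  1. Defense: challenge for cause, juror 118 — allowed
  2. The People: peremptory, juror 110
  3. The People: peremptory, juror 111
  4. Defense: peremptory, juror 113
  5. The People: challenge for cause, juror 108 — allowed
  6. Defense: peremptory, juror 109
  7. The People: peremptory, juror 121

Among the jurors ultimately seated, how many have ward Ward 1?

3

Removed: #108, #109, #110, #111, #113, #118, #121.
Seated jurors 1–7: #107, #112, #114, #115, #116, #117, #119.
Of those, in Ward 1: #107, #116, #119 → 3.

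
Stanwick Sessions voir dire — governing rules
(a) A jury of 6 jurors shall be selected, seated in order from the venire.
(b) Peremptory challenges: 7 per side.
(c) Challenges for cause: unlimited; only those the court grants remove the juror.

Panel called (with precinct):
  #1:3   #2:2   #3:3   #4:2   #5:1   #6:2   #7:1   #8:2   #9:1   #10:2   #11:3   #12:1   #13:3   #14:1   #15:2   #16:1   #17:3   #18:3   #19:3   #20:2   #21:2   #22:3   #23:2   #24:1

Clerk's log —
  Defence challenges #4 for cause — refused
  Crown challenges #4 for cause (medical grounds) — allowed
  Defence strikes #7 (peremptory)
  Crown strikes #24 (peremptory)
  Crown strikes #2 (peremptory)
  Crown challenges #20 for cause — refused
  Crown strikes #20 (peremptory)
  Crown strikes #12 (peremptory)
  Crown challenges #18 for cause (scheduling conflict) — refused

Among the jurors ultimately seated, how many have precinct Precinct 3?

2

Removed: #2, #4, #7, #12, #20, #24.
Seated jurors 1–6: #1, #3, #5, #6, #8, #9.
Of those, in Precinct 3: #1, #3 → 2.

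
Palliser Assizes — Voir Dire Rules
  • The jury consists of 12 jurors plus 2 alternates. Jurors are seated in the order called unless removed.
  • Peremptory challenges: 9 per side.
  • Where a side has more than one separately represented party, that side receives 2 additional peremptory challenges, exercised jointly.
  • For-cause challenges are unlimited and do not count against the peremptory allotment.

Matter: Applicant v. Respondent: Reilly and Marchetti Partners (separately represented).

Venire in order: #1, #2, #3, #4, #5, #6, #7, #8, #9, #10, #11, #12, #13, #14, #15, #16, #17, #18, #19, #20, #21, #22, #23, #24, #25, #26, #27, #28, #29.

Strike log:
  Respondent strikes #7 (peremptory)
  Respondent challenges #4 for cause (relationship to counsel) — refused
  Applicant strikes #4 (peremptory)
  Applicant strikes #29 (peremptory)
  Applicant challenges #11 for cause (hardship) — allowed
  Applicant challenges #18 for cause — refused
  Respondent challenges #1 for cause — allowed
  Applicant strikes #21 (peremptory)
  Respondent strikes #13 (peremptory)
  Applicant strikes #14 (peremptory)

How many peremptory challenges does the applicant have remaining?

5

Applicant allotment: 9.
Applicant peremptories used: #4, #29, #21, #14 — 4 (for-cause on #11, #18 don't count).
Remaining: 9 − 4 = 5.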